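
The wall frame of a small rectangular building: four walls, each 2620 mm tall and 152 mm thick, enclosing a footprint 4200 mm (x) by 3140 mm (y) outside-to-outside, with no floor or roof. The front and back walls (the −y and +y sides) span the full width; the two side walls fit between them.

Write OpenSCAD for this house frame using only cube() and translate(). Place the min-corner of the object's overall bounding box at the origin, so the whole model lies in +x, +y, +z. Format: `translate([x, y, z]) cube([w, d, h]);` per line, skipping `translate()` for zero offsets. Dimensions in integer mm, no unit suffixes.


cube([4200, 152, 2620]);
translate([0, 2988, 0]) cube([4200, 152, 2620]);
translate([0, 152, 0]) cube([152, 2836, 2620]);
translate([4048, 152, 0]) cube([152, 2836, 2620]);


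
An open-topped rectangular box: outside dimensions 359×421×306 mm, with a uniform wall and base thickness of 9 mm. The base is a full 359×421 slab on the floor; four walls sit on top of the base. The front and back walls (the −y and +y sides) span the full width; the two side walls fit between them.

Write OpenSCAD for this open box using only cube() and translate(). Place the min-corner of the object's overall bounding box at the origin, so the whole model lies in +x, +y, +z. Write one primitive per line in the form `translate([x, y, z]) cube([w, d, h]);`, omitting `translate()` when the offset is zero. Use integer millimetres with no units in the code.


cube([359, 421, 9]);
translate([0, 0, 9]) cube([359, 9, 297]);
translate([0, 412, 9]) cube([359, 9, 297]);
translate([0, 9, 9]) cube([9, 403, 297]);
translate([350, 9, 9]) cube([9, 403, 297]);


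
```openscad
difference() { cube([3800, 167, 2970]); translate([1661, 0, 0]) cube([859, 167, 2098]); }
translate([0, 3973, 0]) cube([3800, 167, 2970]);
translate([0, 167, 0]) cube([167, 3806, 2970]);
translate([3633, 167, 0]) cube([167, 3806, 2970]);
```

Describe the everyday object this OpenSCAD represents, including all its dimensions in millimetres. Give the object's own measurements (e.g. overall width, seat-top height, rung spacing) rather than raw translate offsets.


A single room: four walls, each 2970 mm tall and 167 mm thick, enclosing an outside footprint 3800×4140 mm (x × y), no floor or roof. The front and back walls (−y and +y sides) run the full x-width; the side walls fit between their inner faces. A door opening 859 mm wide and 2098 mm tall is cut through the front wall from the floor up, its −x edge 1661 mm from the wall's −x end.


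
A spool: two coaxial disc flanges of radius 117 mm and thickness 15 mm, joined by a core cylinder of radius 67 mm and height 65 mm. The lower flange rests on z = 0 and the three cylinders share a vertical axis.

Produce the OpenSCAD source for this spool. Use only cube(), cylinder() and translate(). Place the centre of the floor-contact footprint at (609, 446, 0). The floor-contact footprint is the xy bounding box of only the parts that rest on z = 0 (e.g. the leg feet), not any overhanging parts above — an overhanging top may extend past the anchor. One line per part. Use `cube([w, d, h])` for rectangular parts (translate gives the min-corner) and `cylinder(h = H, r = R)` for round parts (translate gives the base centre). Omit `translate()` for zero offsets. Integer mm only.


translate([609, 446, 0]) cylinder(h = 15, r = 117);
translate([609, 446, 15]) cylinder(h = 65, r = 67);
translate([609, 446, 80]) cylinder(h = 15, r = 117);


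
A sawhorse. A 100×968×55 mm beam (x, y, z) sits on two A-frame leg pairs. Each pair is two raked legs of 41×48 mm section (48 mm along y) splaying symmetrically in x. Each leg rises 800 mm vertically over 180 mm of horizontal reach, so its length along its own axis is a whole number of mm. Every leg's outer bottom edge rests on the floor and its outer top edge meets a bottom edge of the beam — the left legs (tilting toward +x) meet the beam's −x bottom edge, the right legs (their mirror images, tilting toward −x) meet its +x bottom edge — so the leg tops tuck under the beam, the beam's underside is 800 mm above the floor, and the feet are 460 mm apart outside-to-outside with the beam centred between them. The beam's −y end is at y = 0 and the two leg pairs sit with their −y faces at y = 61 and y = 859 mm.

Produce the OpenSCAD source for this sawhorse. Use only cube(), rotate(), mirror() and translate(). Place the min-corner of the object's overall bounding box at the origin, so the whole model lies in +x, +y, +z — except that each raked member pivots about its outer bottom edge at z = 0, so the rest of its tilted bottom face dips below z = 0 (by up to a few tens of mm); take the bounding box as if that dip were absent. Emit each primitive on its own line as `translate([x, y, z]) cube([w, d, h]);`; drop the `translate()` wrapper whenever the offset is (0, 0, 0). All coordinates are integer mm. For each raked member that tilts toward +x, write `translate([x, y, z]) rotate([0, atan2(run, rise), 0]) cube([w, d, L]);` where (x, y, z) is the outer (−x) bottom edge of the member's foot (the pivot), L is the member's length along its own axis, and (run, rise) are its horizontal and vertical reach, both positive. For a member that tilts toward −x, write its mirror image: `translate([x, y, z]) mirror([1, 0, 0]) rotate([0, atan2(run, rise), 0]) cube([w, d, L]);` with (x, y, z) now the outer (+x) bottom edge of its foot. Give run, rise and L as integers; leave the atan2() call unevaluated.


translate([180, 0, 800]) cube([100, 968, 55]);
translate([0, 61, 0]) rotate([0, atan2(180, 800), 0]) cube([41, 48, 820]);
translate([460, 61, 0]) mirror([1, 0, 0]) rotate([0, atan2(180, 800), 0]) cube([41, 48, 820]);
translate([0, 859, 0]) rotate([0, atan2(180, 800), 0]) cube([41, 48, 820]);
translate([460, 859, 0]) mirror([1, 0, 0]) rotate([0, atan2(180, 800), 0]) cube([41, 48, 820]);


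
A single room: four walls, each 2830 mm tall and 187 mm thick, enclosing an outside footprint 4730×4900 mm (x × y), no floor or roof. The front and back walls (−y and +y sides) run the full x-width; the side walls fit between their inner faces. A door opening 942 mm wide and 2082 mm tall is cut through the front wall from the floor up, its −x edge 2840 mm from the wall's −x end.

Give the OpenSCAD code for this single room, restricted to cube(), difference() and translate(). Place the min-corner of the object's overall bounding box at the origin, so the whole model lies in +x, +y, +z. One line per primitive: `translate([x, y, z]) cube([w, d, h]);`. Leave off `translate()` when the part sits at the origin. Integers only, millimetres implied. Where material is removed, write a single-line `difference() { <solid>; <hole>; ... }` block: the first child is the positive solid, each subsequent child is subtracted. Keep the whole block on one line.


difference() { cube([4730, 187, 2830]); translate([2840, 0, 0]) cube([942, 187, 2082]); }
translate([0, 4713, 0]) cube([4730, 187, 2830]);
translate([0, 187, 0]) cube([187, 4526, 2830]);
translate([4543, 187, 0]) cube([187, 4526, 2830]);


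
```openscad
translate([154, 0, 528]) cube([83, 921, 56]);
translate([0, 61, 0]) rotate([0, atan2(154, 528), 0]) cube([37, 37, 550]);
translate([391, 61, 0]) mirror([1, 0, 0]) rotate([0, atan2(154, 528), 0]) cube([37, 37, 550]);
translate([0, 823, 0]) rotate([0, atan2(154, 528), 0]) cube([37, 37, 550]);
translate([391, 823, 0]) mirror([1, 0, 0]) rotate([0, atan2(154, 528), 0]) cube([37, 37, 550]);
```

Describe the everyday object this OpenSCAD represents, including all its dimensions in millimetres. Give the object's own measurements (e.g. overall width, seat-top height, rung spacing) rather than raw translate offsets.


A sawhorse. A 83×921×56 mm beam (x, y, z) sits on two A-frame leg pairs. Each pair is two raked legs of 37×37 mm section (37 mm along y) splaying symmetrically in x. Each leg rises 528 mm vertically over 154 mm of horizontal reach and is 550 mm long along its own axis. Every leg's outer bottom edge rests on the floor and its outer top edge meets a bottom edge of the beam — the left legs (tilting toward +x) meet the beam's −x bottom edge, the right legs (their mirror images, tilting toward −x) meet its +x bottom edge — so the leg tops tuck under the beam, the beam's underside is 528 mm above the floor, and the feet are 391 mm apart outside-to-outside with the beam centred between them. The two leg pairs are set in 61 mm from either end of the beam.


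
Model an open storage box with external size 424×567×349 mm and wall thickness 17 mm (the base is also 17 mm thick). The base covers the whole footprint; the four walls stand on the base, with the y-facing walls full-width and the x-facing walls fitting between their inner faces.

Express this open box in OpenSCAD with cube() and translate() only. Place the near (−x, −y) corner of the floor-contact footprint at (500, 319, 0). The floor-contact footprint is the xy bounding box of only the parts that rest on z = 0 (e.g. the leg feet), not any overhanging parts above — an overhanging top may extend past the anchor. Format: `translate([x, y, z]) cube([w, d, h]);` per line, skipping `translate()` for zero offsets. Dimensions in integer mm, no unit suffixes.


translate([500, 319, 0]) cube([424, 567, 17]);
translate([500, 319, 17]) cube([424, 17, 332]);
translate([500, 869, 17]) cube([424, 17, 332]);
translate([500, 336, 17]) cube([17, 533, 332]);
translate([907, 336, 17]) cube([17, 533, 332]);


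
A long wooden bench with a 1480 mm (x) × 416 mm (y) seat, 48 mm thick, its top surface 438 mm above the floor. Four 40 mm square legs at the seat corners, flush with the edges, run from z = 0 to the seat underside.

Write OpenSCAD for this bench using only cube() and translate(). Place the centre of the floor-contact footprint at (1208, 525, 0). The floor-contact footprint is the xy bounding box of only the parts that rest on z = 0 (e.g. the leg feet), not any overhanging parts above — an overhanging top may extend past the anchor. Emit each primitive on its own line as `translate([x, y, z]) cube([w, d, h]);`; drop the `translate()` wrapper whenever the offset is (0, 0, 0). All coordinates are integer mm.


// leg_h = 438 − 48 = 390
translate([468, 317, 390]) cube([1480, 416, 48]);
translate([468, 317, 0]) cube([40, 40, 390]);
translate([468, 693, 0]) cube([40, 40, 390]);
translate([1908, 317, 0]) cube([40, 40, 390]);
translate([1908, 693, 0]) cube([40, 40, 390]);


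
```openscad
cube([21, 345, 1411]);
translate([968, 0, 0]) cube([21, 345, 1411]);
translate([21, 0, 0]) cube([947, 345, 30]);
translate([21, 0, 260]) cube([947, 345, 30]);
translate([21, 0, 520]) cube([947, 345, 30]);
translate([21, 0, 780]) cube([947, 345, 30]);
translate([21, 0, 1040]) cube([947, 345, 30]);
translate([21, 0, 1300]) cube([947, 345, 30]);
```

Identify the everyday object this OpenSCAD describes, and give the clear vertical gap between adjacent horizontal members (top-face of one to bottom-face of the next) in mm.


A bookshelf. The clear shelf gap is 230 mm.

Two tall side panels with 6 horizontal boards between them — a bookshelf. The first two shelf undersides are at z = 0 and z = 260; with shelf thickness 30, the clear gap is 260 − 0 − 30 = 230 mm.


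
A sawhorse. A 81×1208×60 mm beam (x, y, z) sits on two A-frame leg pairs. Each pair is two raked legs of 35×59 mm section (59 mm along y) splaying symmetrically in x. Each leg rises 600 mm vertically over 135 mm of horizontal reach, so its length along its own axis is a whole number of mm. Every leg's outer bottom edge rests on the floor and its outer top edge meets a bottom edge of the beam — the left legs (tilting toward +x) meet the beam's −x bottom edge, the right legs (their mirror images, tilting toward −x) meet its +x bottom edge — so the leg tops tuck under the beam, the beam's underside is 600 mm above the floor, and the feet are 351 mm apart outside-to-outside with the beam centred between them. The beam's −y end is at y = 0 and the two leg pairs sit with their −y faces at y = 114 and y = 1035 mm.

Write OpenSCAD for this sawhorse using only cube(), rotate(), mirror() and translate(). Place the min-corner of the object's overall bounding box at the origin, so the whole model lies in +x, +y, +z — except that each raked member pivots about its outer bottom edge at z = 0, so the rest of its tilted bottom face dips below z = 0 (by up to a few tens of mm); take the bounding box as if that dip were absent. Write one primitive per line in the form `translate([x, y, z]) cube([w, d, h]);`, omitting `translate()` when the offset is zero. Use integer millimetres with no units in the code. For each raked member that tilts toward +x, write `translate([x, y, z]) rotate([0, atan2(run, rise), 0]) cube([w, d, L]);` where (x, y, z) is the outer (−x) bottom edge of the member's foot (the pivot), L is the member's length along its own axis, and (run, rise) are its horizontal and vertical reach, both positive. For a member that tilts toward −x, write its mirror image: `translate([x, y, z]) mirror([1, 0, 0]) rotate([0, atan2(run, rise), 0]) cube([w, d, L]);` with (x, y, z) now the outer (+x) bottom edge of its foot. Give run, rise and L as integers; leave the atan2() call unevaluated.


translate([135, 0, 600]) cube([81, 1208, 60]);
translate([0, 114, 0]) rotate([0, atan2(135, 600), 0]) cube([35, 59, 615]);
translate([351, 114, 0]) mirror([1, 0, 0]) rotate([0, atan2(135, 600), 0]) cube([35, 59, 615]);
translate([0, 1035, 0]) rotate([0, atan2(135, 600), 0]) cube([35, 59, 615]);
translate([351, 1035, 0]) mirror([1, 0, 0]) rotate([0, atan2(135, 600), 0]) cube([35, 59, 615]);


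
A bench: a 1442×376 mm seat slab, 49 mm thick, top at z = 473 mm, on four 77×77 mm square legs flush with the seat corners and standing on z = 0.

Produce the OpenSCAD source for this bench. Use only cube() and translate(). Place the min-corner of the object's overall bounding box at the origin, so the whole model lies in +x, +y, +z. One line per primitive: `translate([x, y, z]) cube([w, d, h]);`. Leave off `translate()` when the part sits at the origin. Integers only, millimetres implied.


translate([0, 0, 424]) cube([1442, 376, 49]);
cube([77, 77, 424]);
translate([0, 299, 0]) cube([77, 77, 424]);
translate([1365, 0, 0]) cube([77, 77, 424]);
translate([1365, 299, 0]) cube([77, 77, 424]);


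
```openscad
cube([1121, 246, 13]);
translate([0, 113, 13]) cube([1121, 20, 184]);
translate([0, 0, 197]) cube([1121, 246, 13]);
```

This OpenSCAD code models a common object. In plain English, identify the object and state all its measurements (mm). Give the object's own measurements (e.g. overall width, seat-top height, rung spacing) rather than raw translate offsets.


An I-beam lying along x, 1121 mm long. Overall section height 210 mm. Two flanges 246 mm wide (y) and 13 mm thick, one on the floor and one at the top; a web 20 mm thick runs between them, centred on the flange width.


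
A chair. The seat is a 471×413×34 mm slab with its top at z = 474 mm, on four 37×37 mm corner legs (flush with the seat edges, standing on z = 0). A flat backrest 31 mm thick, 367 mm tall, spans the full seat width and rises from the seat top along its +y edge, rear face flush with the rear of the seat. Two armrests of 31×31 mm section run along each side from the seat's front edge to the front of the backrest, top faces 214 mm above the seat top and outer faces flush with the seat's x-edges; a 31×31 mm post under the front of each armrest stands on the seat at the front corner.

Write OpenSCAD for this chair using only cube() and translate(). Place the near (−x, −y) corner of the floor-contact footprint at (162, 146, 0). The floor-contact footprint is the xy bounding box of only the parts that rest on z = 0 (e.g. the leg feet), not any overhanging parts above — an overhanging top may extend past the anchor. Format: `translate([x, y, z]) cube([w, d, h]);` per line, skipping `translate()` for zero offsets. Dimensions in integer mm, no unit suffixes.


// leg_h = 474 - 34 = 440
// arm post h = 214 - 31 = 183
translate([162, 146, 440]) cube([471, 413, 34]);
translate([162, 146, 0]) cube([37, 37, 440]);
translate([596, 146, 0]) cube([37, 37, 440]);
translate([162, 522, 0]) cube([37, 37, 440]);
translate([596, 522, 0]) cube([37, 37, 440]);
translate([162, 528, 474]) cube([471, 31, 367]);
translate([162, 146, 657]) cube([31, 382, 31]);
translate([602, 146, 657]) cube([31, 382, 31]);
translate([162, 146, 474]) cube([31, 31, 183]);
translate([602, 146, 474]) cube([31, 31, 183]);


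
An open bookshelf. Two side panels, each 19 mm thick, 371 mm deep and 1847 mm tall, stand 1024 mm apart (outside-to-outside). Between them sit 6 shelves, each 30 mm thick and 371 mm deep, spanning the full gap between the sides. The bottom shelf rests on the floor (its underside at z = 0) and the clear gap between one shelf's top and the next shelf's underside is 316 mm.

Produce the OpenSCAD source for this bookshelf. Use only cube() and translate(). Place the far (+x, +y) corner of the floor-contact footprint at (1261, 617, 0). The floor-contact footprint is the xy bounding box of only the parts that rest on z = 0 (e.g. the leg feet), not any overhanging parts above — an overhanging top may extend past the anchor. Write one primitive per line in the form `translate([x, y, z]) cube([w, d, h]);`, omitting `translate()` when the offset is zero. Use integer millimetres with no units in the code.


translate([237, 246, 0]) cube([19, 371, 1847]);
translate([1242, 246, 0]) cube([19, 371, 1847]);
translate([256, 246, 0]) cube([986, 371, 30]);
translate([256, 246, 346]) cube([986, 371, 30]);
translate([256, 246, 692]) cube([986, 371, 30]);
translate([256, 246, 1038]) cube([986, 371, 30]);
translate([256, 246, 1384]) cube([986, 371, 30]);
translate([256, 246, 1730]) cube([986, 371, 30]);


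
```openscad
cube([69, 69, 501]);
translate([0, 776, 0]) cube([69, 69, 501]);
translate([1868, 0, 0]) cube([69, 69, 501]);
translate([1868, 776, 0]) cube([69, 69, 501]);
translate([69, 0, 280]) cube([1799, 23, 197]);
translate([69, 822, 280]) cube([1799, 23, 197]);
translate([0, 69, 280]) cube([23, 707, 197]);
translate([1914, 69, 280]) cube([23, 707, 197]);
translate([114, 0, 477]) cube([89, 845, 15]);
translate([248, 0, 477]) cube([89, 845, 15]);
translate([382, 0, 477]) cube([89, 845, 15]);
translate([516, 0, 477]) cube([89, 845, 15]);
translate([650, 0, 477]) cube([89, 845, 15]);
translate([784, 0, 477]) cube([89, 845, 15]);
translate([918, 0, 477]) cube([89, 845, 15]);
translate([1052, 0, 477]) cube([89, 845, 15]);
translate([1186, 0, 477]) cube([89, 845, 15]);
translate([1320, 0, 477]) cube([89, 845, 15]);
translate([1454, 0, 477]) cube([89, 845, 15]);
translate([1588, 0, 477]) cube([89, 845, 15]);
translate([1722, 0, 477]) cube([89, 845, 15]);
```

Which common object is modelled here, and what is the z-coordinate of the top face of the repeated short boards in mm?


A bed frame. The slat-top height is 492 mm.

Four posts, four rails, and a row of slats — a bed frame. Slats sit on the rails at z = 280 + 197 = 477; with slat thickness 15, the top is 492 mm.


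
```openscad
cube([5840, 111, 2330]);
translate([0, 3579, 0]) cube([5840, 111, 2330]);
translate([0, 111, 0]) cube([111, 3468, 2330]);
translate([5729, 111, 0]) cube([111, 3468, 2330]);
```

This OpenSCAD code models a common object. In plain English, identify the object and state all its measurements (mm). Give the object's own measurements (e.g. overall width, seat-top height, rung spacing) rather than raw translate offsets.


The wall frame of a small rectangular building: four walls, each 2330 mm tall and 111 mm thick, enclosing a footprint 5840 mm (x) by 3690 mm (y) outside-to-outside, with no floor or roof. The front and back walls (the −y and +y sides) span the full width; the two side walls fit between them.


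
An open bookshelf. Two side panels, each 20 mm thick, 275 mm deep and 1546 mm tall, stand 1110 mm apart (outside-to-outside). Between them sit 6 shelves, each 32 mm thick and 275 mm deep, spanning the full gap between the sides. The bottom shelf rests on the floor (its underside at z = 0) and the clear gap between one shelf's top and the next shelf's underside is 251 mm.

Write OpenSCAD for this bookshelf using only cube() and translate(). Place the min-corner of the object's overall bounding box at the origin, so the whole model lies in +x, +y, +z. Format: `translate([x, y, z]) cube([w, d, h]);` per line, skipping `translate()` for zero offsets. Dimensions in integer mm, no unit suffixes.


cube([20, 275, 1546]);
translate([1090, 0, 0]) cube([20, 275, 1546]);
translate([20, 0, 0]) cube([1070, 275, 32]);
translate([20, 0, 283]) cube([1070, 275, 32]);
translate([20, 0, 566]) cube([1070, 275, 32]);
translate([20, 0, 849]) cube([1070, 275, 32]);
translate([20, 0, 1132]) cube([1070, 275, 32]);
translate([20, 0, 1415]) cube([1070, 275, 32]);


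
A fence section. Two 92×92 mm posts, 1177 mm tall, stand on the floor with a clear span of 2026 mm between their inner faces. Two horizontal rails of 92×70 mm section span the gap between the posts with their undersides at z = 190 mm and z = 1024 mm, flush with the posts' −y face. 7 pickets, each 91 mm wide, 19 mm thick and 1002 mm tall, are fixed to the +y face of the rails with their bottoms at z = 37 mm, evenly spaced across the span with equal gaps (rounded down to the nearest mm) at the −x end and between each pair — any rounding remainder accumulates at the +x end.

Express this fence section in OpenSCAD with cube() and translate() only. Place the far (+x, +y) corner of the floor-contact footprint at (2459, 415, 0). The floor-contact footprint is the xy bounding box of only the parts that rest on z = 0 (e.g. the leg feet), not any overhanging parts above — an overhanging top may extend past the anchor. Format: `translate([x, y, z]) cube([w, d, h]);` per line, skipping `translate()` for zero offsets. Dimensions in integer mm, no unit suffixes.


translate([249, 323, 0]) cube([92, 92, 1177]);
translate([2367, 323, 0]) cube([92, 92, 1177]);
translate([341, 323, 190]) cube([2026, 92, 70]);
translate([341, 323, 1024]) cube([2026, 92, 70]);
translate([514, 415, 37]) cube([91, 19, 1002]);
translate([778, 415, 37]) cube([91, 19, 1002]);
translate([1042, 415, 37]) cube([91, 19, 1002]);
translate([1306, 415, 37]) cube([91, 19, 1002]);
translate([1570, 415, 37]) cube([91, 19, 1002]);
translate([1834, 415, 37]) cube([91, 19, 1002]);
translate([2098, 415, 37]) cube([91, 19, 1002]);


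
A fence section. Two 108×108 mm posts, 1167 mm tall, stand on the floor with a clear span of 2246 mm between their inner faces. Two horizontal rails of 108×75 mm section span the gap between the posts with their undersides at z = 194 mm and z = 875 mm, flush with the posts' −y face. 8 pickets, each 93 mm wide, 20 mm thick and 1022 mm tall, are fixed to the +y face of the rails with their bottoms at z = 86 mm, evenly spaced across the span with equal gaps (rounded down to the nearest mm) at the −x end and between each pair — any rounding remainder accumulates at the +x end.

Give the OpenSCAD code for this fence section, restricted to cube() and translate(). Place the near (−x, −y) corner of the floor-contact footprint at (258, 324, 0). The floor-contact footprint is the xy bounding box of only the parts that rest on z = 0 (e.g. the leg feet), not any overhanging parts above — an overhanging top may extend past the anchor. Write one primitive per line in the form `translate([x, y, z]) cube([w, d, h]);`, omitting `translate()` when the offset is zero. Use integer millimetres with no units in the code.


translate([258, 324, 0]) cube([108, 108, 1167]);
translate([2612, 324, 0]) cube([108, 108, 1167]);
translate([366, 324, 194]) cube([2246, 108, 75]);
translate([366, 324, 875]) cube([2246, 108, 75]);
translate([532, 432, 86]) cube([93, 20, 1022]);
translate([791, 432, 86]) cube([93, 20, 1022]);
translate([1050, 432, 86]) cube([93, 20, 1022]);
translate([1309, 432, 86]) cube([93, 20, 1022]);
translate([1568, 432, 86]) cube([93, 20, 1022]);
translate([1827, 432, 86]) cube([93, 20, 1022]);
translate([2086, 432, 86]) cube([93, 20, 1022]);
translate([2345, 432, 86]) cube([93, 20, 1022]);


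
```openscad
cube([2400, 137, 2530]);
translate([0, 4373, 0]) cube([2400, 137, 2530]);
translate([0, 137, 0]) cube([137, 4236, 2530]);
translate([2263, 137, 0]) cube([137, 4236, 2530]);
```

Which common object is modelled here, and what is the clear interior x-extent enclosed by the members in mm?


A house (or room) frame. The interior width is 2126 mm.

Four 2530 mm walls enclosing a rectangle with no floor or roof — a room or house frame. Outside width is 2400 mm and wall thickness is 137 mm, so the interior width is 2400 − 2 × 137 = 2126 mm.


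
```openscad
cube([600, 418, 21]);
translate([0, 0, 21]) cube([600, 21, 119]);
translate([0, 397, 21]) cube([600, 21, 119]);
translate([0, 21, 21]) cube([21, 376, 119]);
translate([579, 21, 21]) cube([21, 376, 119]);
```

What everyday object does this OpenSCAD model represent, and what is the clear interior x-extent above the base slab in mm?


An open box. The internal width is 558 mm.

A 600×418 base slab with four walls standing on it — an open box. The base is 600 mm wide and the walls are 21 mm thick, so the internal width is 600 − 2 × 21 = 558 mm.


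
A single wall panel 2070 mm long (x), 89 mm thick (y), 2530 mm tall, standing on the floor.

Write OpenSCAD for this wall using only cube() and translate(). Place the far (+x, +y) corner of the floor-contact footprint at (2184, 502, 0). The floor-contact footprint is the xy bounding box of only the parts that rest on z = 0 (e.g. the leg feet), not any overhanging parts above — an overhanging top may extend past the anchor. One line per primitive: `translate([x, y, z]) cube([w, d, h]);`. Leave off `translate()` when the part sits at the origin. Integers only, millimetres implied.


translate([114, 413, 0]) cube([2070, 89, 2530]);


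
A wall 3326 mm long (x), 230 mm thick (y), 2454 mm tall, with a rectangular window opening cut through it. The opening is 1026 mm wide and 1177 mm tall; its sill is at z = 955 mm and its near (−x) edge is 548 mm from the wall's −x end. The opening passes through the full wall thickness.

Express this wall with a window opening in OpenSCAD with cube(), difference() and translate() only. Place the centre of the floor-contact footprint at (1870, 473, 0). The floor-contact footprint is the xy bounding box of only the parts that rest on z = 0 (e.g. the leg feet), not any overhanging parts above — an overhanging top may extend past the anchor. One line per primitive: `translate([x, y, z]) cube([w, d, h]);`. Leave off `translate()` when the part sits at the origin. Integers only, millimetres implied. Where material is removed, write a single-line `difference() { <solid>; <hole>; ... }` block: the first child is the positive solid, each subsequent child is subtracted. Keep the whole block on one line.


difference() { translate([207, 358, 0]) cube([3326, 230, 2454]); translate([755, 358, 955]) cube([1026, 230, 1177]); }


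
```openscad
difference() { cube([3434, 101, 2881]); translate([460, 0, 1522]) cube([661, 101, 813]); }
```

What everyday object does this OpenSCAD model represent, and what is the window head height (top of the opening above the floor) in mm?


A wall with a window opening. The window head height is 2335 mm.

A wall with a rectangular opening subtracted — a window. Sill at z = 1522, opening 813 mm tall, so the head is at 1522 + 813 = 2335 mm.


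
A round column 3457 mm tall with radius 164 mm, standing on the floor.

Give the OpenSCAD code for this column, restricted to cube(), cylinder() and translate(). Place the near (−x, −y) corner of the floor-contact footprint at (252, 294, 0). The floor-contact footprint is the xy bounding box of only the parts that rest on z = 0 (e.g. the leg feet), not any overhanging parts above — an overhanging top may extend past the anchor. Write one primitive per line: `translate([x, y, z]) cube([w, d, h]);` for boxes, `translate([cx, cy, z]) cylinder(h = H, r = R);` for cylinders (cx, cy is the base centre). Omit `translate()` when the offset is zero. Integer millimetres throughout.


translate([416, 458, 0]) cylinder(h = 3457, r = 164);


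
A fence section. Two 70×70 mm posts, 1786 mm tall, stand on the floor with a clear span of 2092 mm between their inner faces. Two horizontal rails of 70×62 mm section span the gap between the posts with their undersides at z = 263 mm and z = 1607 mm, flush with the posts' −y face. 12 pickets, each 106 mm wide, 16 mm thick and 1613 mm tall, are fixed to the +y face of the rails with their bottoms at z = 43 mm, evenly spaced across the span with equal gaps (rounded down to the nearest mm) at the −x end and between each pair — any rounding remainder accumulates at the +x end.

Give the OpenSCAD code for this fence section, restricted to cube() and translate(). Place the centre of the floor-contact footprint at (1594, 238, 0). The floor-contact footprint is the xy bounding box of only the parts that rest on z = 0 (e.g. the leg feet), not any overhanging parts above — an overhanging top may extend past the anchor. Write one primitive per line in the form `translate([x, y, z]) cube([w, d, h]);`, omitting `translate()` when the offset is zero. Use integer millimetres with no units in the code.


translate([478, 203, 0]) cube([70, 70, 1786]);
translate([2640, 203, 0]) cube([70, 70, 1786]);
translate([548, 203, 263]) cube([2092, 70, 62]);
translate([548, 203, 1607]) cube([2092, 70, 62]);
translate([611, 273, 43]) cube([106, 16, 1613]);
translate([780, 273, 43]) cube([106, 16, 1613]);
translate([949, 273, 43]) cube([106, 16, 1613]);
translate([1118, 273, 43]) cube([106, 16, 1613]);
translate([1287, 273, 43]) cube([106, 16, 1613]);
translate([1456, 273, 43]) cube([106, 16, 1613]);
translate([1625, 273, 43]) cube([106, 16, 1613]);
translate([1794, 273, 43]) cube([106, 16, 1613]);
translate([1963, 273, 43]) cube([106, 16, 1613]);
translate([2132, 273, 43]) cube([106, 16, 1613]);
translate([2301, 273, 43]) cube([106, 16, 1613]);
translate([2470, 273, 43]) cube([106, 16, 1613]);


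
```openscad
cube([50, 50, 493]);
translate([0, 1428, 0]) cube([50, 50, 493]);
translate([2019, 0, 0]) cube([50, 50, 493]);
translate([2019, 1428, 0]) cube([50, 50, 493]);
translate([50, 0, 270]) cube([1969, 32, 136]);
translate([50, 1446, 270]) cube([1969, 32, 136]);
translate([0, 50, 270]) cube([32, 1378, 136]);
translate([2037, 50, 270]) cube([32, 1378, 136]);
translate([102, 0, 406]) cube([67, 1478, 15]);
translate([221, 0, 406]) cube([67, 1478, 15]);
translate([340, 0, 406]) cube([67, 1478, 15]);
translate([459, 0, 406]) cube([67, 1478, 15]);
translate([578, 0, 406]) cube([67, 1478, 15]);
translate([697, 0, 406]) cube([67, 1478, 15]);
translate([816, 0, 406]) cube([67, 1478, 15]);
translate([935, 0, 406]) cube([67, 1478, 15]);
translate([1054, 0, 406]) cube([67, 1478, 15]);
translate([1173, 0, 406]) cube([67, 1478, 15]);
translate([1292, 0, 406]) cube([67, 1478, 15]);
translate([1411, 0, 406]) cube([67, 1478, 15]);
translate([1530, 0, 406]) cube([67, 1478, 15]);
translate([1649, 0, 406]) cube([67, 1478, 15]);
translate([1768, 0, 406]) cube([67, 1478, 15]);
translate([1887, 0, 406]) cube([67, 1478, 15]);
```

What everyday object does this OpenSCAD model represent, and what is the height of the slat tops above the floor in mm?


A bed frame. The slat-top height is 421 mm.

Four posts, four rails, and a row of slats — a bed frame. Slats sit on the rails at z = 270 + 136 = 406; with slat thickness 15, the top is 421 mm.


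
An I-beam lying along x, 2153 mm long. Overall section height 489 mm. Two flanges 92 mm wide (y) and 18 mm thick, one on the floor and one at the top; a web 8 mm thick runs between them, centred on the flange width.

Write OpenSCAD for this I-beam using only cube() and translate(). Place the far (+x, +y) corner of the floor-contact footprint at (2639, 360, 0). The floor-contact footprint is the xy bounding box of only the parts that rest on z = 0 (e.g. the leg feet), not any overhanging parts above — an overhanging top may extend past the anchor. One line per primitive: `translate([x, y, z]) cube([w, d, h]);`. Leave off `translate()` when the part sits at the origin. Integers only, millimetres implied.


translate([486, 268, 0]) cube([2153, 92, 18]);
translate([486, 310, 18]) cube([2153, 8, 453]);
translate([486, 268, 471]) cube([2153, 92, 18]);


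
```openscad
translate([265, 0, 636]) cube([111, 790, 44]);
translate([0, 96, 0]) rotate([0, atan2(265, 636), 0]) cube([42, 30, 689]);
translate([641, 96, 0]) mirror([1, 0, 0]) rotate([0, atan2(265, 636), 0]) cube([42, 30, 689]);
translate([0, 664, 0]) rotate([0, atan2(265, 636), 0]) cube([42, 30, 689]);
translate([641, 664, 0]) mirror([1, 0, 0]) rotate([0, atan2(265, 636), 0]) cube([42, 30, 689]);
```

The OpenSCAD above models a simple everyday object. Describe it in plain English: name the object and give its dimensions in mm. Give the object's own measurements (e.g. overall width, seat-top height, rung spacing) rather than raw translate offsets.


A sawhorse. A 111×790×44 mm beam (x, y, z) sits on two A-frame leg pairs. Each pair is two raked legs of 42×30 mm section (30 mm along y) splaying symmetrically in x. Each leg rises 636 mm vertically over 265 mm of horizontal reach and is 689 mm long along its own axis. Every leg's outer bottom edge rests on the floor and its outer top edge meets a bottom edge of the beam — the left legs (tilting toward +x) meet the beam's −x bottom edge, the right legs (their mirror images, tilting toward −x) meet its +x bottom edge — so the leg tops tuck under the beam, the beam's underside is 636 mm above the floor, and the feet are 641 mm apart outside-to-outside with the beam centred between them. The two leg pairs are set in 96 mm from either end of the beam.


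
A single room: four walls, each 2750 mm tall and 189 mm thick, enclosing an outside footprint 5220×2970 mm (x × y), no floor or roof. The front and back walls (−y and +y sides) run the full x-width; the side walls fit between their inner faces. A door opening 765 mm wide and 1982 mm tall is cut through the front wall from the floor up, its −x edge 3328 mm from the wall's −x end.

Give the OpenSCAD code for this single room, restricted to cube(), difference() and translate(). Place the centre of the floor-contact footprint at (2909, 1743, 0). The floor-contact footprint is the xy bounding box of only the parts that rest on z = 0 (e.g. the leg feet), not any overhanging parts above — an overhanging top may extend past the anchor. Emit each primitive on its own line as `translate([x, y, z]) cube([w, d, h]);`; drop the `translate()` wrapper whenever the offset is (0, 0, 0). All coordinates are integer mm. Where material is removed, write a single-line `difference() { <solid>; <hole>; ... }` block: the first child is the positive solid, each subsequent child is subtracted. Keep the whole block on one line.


difference() { translate([299, 258, 0]) cube([5220, 189, 2750]); translate([3627, 258, 0]) cube([765, 189, 1982]); }
translate([299, 3039, 0]) cube([5220, 189, 2750]);
translate([299, 447, 0]) cube([189, 2592, 2750]);
translate([5330, 447, 0]) cube([189, 2592, 2750]);


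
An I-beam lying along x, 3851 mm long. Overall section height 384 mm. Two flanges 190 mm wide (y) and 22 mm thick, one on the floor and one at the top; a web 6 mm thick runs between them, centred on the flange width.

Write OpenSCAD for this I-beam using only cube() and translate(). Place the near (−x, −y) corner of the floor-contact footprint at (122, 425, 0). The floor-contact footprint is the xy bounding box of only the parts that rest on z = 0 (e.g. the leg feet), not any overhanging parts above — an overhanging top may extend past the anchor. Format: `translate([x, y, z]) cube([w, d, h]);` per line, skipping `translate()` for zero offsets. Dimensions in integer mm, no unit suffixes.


translate([122, 425, 0]) cube([3851, 190, 22]);
translate([122, 517, 22]) cube([3851, 6, 340]);
translate([122, 425, 362]) cube([3851, 190, 22]);


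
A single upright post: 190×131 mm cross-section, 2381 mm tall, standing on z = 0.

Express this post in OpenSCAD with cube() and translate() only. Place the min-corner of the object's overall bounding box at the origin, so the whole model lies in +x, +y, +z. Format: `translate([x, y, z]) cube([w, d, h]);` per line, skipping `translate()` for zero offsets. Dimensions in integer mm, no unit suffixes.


cube([190, 131, 2381]);


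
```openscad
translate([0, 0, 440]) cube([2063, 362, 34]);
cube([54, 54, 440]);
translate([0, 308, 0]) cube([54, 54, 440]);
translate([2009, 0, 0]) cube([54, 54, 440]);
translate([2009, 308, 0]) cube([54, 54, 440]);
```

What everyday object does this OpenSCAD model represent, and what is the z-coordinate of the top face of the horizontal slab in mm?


A bench. The seat-top height is 474 mm.

A long slab on four corner posts — a bench. The slab sits at z = 440 with thickness 34, so the top is 440 + 34 = 474 mm.


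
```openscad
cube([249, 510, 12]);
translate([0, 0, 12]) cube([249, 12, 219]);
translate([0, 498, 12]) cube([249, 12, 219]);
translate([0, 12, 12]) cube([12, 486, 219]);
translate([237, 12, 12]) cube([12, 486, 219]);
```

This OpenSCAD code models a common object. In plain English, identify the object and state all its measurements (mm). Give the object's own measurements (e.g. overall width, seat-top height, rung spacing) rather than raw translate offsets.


An open-topped rectangular box: outside dimensions 249×510×231 mm, with a uniform wall and base thickness of 12 mm. The base is a full 249×510 slab on the floor; four walls sit on top of the base. The front and back walls (the −y and +y sides) span the full width; the two side walls fit between them.


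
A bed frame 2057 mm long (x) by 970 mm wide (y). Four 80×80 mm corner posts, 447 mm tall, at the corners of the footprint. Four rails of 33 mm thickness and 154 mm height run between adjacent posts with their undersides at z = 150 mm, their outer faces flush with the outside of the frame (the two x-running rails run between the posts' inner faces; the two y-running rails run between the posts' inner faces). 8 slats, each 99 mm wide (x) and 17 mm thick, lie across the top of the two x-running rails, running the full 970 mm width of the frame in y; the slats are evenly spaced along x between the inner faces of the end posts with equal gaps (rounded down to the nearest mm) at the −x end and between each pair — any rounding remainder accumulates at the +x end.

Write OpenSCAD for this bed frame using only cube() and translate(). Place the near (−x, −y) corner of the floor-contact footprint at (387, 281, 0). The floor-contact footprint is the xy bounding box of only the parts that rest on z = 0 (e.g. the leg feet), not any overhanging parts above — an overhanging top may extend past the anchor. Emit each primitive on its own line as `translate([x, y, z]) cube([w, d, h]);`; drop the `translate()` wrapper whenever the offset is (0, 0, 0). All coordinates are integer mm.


translate([387, 281, 0]) cube([80, 80, 447]);
translate([387, 1171, 0]) cube([80, 80, 447]);
translate([2364, 281, 0]) cube([80, 80, 447]);
translate([2364, 1171, 0]) cube([80, 80, 447]);
translate([467, 281, 150]) cube([1897, 33, 154]);
translate([467, 1218, 150]) cube([1897, 33, 154]);
translate([387, 361, 150]) cube([33, 810, 154]);
translate([2411, 361, 150]) cube([33, 810, 154]);
translate([589, 281, 304]) cube([99, 970, 17]);
translate([810, 281, 304]) cube([99, 970, 17]);
translate([1031, 281, 304]) cube([99, 970, 17]);
translate([1252, 281, 304]) cube([99, 970, 17]);
translate([1473, 281, 304]) cube([99, 970, 17]);
translate([1694, 281, 304]) cube([99, 970, 17]);
translate([1915, 281, 304]) cube([99, 970, 17]);
translate([2136, 281, 304]) cube([99, 970, 17]);


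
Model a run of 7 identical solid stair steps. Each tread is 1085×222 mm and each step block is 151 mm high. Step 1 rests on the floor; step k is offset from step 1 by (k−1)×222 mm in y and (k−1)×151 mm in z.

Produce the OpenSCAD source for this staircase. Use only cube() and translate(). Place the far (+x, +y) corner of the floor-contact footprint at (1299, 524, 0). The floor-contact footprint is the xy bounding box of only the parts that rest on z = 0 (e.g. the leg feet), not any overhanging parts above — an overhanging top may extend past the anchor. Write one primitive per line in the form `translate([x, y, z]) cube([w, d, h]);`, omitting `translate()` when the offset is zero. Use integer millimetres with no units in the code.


translate([214, 302, 0]) cube([1085, 222, 151]);
translate([214, 524, 151]) cube([1085, 222, 151]);
translate([214, 746, 302]) cube([1085, 222, 151]);
translate([214, 968, 453]) cube([1085, 222, 151]);
translate([214, 1190, 604]) cube([1085, 222, 151]);
translate([214, 1412, 755]) cube([1085, 222, 151]);
translate([214, 1634, 906]) cube([1085, 222, 151]);
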